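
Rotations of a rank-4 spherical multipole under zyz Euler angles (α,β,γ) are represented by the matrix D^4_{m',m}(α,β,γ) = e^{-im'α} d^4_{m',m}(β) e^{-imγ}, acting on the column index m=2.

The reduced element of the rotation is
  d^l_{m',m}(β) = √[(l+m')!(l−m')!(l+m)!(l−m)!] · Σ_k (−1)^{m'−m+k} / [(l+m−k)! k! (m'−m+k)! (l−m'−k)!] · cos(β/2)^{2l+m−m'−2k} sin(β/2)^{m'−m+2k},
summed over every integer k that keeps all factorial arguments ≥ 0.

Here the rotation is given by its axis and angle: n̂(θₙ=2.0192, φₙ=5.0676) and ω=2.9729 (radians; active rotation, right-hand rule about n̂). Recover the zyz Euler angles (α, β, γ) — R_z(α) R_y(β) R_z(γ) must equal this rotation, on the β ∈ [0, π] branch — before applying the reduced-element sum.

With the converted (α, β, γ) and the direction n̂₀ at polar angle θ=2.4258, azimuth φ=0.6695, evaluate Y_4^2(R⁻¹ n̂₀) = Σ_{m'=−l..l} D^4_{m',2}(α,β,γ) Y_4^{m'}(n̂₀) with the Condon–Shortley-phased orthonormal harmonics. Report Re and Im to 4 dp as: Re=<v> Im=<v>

Re=-0.0343 Im=0.2229

Axis–angle → zyz. n̂ = (sinθₙcosφₙ, sinθₙsinφₙ, cosθₙ) = (+0.313406, -0.844885, -0.433528), ω = 2.9729.
R = I cosω + sinω [n̂]ₓ + (1−cosω) n̂n̂ᵀ gives
  R = [-0.790753, -0.453039, -0.411662; -0.598612, +0.431723, +0.674744; -0.127961, +0.779981, -0.612581]
β = atan2(√(R₁₃²+R₂₃²), R₃₃) = 2.230118; α = atan2(R₂₃, R₁₃) mod 2π = 2.118611; γ = atan2(R₃₂, −R₃₁) mod 2π = 1.408189
Need the full column D^4_{m',2} for m'=−4..4 at α=2.1186, β=2.2301, γ=1.4082.
cos(β/2)=0.440125, sin(β/2)=0.897937
d^4_{-4,2}: single k=6 term ⇒ +0.537285;  D = +0.435681-0.314416i
d^4_{-3,2}: k∈[5..6] ⇒ +0.558651 -0.775104 = -0.216452;  D = +0.199545+0.083864i
d^4_{-2,2}: k∈[4..6] ⇒ +0.365912 -1.218448 +0.422635 = -0.429900;  D = -0.064223-0.425076i
d^4_{-1,2}: k∈[3..5] ⇒ +0.169095 -1.055752 +0.878885 = -0.007772;  D = -0.005956+0.004994i
d^4_{0,2}: k∈[2..4] ⇒ +0.055599 -0.617128 +0.963267 = +0.401738;  D = -0.380680-0.128360i
d^4_{1,2}: k∈[1..3] ⇒ +0.012187 -0.253642 +0.703835 = +0.462380;  D = +0.102077+0.450971i
d^4_{2,2}: k∈[0..2] ⇒ +0.001408 -0.070328 +0.365912 = +0.296992;  D = +0.213128-0.206835i
d^4_{3,2}: k∈[0..1] ⇒ -0.010748 +0.134215 = +0.123467;  D = -0.119549-0.030853i
d^4_{4,2}: single k=0 term ⇒ +0.031012;  D = +0.009024+0.029670i
Y_4^{m'}(θ=2.4258,φ=0.6695) and Σ D·Y over m':
  (+0.4357-0.3144i)·(-0.0734-0.0367i)  (+0.1995+0.0839i)·(+0.1131+0.2417i)  (-0.0642-0.4251i)·(+0.0988-0.4186i)  (-0.0060+0.0050i)·(-0.1811+0.1433i)  (-0.3807-0.1284i)·(-0.2893+0.0000i)  (+0.1021+0.4510i)·(+0.1811+0.1433i)  (+0.2131-0.2068i)·(+0.0988+0.4186i)  (-0.1195-0.0309i)·(-0.1131+0.2417i)  (+0.0090+0.0297i)·(-0.0734+0.0367i)
Y_4^2(R⁻¹ n̂) = -0.034278+0.222872i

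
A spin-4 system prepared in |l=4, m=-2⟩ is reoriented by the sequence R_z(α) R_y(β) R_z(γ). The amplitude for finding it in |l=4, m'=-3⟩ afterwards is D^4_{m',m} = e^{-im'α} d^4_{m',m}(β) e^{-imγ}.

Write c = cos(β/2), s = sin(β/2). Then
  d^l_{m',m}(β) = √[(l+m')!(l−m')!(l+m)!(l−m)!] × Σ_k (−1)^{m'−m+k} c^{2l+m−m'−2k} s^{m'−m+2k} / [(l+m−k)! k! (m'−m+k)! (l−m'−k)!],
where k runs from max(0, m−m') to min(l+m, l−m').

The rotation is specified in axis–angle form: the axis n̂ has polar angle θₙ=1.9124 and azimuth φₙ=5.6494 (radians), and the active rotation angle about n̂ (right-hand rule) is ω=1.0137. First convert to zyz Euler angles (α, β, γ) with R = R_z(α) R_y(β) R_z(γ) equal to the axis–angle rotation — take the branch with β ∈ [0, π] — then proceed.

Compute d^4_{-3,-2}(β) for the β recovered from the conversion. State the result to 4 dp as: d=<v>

d=0.1553

Axis–angle → zyz. n̂ = (sinθₙcosφₙ, sinθₙsinφₙ, cosθₙ) = (+0.759232, -0.557981, -0.334999), ω = 1.0137.
R = I cosω + sinω [n̂]ₓ + (1−cosω) n̂n̂ᵀ gives
  R = [+0.800383, +0.084695, -0.593476; -0.483995, +0.675452, -0.556339; +0.353746, +0.732524, +0.581612]
β = atan2(√(R₁₃²+R₂₃²), R₃₃) = 0.950087; α = atan2(R₂₃, R₁₃) mod 2π = 3.894704; γ = atan2(R₃₂, −R₃₁) mod 2π = 2.020682
d^4_{-3,-2}(β=0.9501) via the finite sum:
With c≡cos(β/2)=0.889273 and s≡sin(β/2)=0.457377, N=[1·5040·2·720]^{1/2}=2693.993318
k: max(0,(-2)−(-3))=1 … min(4+(-2),4−(-3))=2
  k=1: (−1)^0·2693.9933/(720)·0.8893^7·0.4574^1 = +0.752634
  k=2: (−1)^1·2693.9933/(240)·0.8893^5·0.4574^3 = -0.597288
d^4_{-3,-2}(0.9501) = +0.752634 -0.597288 = +0.155346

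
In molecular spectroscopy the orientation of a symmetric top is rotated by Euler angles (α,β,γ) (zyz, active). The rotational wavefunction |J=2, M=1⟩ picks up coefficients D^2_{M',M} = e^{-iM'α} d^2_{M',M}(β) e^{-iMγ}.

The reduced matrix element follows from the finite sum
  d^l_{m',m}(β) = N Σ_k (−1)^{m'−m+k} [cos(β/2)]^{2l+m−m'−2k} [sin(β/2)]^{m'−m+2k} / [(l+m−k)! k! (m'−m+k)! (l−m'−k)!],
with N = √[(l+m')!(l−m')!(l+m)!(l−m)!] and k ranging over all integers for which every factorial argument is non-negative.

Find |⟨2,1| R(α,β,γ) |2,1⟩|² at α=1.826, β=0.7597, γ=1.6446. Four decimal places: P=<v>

P=0.1507

Split into d^2_{1,1}(β=0.7597) × two z-phases.
Half-angle: c=0.928720, s=0.370781. N=√(6·1·6·1)=6.000000
The bounds max(0,m−m')=0 and min(l+m,l−m')=1 give 2 terms
  k=0: (−1)^0·6.0000/(6)·0.9287^4·0.3708^0 = +0.743943
  k=1: (−1)^1·6.0000/(2)·0.9287^2·0.3708^2 = -0.355735
d^2_{1,1}(0.7597) = +0.743943 -0.355735 = +0.388208
|D^2_{1,1}|² = |d^2_{1,1}(β)|² = (+0.388208)² = 0.150706 (the z-rotation phases have unit modulus)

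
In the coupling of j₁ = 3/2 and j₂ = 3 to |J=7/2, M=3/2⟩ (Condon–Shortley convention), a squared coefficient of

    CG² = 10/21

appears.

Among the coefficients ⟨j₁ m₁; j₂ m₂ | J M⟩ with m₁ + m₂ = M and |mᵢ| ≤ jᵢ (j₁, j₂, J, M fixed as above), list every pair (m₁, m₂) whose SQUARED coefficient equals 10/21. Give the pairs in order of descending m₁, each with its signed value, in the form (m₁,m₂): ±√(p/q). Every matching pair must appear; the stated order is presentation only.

Admissible pairs with m₁+m₂ = M = 3/2: (-3/2,3), (-1/2,2), (1/2,1), (3/2,0)
  (m₁,m₂)=(3/2,0): CG² = 10/21, CG = +√(10/21)   ← matches the target
  (m₁,m₂)=(1/2,1): CG² = 0/1, CG = 0
  (m₁,m₂)=(-1/2,2): CG² = 3/7, CG = −√(3/7)
  (m₁,m₂)=(-3/2,3): CG² = 2/21, CG = −√(2/21)
Pairs with CG² = 10/21: (3/2,0): +√(10/21)

(3/2,0): +√(10/21)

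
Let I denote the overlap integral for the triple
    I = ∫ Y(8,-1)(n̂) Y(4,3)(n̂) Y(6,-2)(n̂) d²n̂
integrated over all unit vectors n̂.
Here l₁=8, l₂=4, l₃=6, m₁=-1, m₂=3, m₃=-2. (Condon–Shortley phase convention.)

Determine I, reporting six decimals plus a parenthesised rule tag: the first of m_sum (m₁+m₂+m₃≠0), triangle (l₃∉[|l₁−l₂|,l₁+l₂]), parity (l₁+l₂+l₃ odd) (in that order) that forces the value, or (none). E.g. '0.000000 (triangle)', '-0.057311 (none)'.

Checks pass: Σm=0; 18 even; l₃=6∈[4,12].
(2·8+1)(2·4+1)(2·6+1) = 1989
Δ: 6! 10! 2! / 19! → 1/23279256
sum: t=2:+1/1658880 t=3:−1/518400 t=4:+1/1658880 = -1/1382400
3j²(8 4 6; 0 0 0) = Δ·Π!·Σ² = 504/46189  (sign -1)
sum: t=5:−1/4147200 t=6:+1/21772800 = -17/87091200
3j²(8 4 6; -1 3 -2) = Δ·Π!·Σ² = 119/8151  (sign -1)
combine: 4πI² = 1989·504/46189·119/8151 = 179928/567853
take √, sign +1: I = 0.15879122
No selection rule forces the value: the integral is nonzero (none).

0.158791 (none)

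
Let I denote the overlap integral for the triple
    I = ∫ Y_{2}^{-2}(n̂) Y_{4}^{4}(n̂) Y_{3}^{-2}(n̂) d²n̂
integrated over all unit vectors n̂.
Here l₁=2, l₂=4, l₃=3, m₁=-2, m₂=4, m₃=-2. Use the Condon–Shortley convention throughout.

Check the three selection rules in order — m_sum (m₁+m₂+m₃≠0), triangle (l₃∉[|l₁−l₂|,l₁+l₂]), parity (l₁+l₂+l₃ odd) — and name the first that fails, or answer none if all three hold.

parity

Σmᵢ = 0  ✓
l₃∈[|l₁−l₂|,l₁+l₂]=[2,6], have l₃=3  ✓
Σlᵢ = 9 ⇒ odd  ✗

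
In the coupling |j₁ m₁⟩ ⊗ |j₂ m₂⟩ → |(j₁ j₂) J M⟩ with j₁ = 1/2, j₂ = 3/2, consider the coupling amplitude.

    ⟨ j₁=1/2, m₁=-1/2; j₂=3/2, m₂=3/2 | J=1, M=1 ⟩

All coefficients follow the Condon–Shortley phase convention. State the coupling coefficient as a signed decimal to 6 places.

j₁+j₂−J=1  J+j₁−j₂=0  J−j₁+j₂=2  j₁+j₂+J+1=4
(j₁±m₁, j₂±m₂, J±M) = (0,1,3,0,2,0)
P² = 3
sum k=1..1:
  [1] −1/2 = -1/2
S = -1/2
C² = P²·S² = 3/4 ; C = -0.866025

−√(3/4) ≈ -0.866025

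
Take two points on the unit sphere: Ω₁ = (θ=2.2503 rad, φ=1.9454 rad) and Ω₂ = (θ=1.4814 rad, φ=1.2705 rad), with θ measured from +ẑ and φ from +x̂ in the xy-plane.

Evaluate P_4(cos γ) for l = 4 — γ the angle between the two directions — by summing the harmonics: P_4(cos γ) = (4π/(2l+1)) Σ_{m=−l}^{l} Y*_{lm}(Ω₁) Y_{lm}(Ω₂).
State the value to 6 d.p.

-0.357599

Term-by-term m-sum for l=4 (normalisation 4π/9 = 1.396263):
  m=-4: (0.01172 + 0.16161j) × (0.15733 + 0.40610j) = -0.06379 + 0.03018j  (running Σ = -0.06379 + 0.03018j)
  m=-3: (-0.33386 + 0.16003j) × (-0.08655 + 0.06856j) = 0.01792 - 0.03674j  (running Σ = -0.04586 - 0.00655j)
  m=-2: (-0.26150 - 0.24322j) × (0.25851 + 0.17708j) = -0.02453 - 0.10918j  (running Σ = -0.07039 - 0.11574j)
  m=-1: (-0.01995 + 0.05073j) × (-0.03664 + 0.11831j) = -0.00527 - 0.00422j  (running Σ = -0.07566 - 0.11995j)
  m=0: (-0.35849 + 0.00000j) × (0.29230 + 0.00000j) = -0.10479 + 0.00000j  (running Σ = -0.18045 - 0.11995j)
  m=1: (0.01995 + 0.05073j) × (0.03664 + 0.11831j) = -0.00527 + 0.00422j  (running Σ = -0.18572 - 0.11574j)
  m=2: (-0.26150 + 0.24322j) × (0.25851 - 0.17708j) = -0.02453 + 0.10918j  (running Σ = -0.21025 - 0.00655j)
  m=3: (0.33386 + 0.16003j) × (0.08655 + 0.06856j) = 0.01792 + 0.03674j  (running Σ = -0.19233 + 0.03018j)
  m=4: (0.01172 - 0.16161j) × (0.15733 - 0.40610j) = -0.06379 - 0.03018j  (running Σ = -0.25611 + 0.00000j)
Total Σ_m = -0.25611 + 0.00000j. Multiply by 1.396263: -0.35760 + 0.00000j. P_4(cos γ) = -0.357599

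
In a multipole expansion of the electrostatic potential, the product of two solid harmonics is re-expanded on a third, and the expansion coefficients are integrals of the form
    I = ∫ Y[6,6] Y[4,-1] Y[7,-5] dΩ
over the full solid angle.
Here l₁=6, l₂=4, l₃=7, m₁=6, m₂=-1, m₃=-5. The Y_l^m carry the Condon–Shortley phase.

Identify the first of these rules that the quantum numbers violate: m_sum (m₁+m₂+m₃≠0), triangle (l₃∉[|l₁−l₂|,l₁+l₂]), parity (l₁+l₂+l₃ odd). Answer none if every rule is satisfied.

parity

Σmᵢ = 0  ✓
l₃∈[|l₁−l₂|,l₁+l₂]=[2,10], have l₃=7  ✓
Σlᵢ = 17 ⇒ odd  ✗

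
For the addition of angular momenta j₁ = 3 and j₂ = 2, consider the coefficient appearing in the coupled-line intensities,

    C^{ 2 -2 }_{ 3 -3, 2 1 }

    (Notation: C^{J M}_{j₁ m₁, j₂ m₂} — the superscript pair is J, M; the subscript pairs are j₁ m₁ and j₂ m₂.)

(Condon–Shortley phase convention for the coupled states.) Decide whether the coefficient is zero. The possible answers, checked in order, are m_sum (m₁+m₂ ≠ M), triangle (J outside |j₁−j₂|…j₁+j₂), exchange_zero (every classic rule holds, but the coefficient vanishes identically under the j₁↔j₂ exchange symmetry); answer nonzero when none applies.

m-sum: m₁+m₂ = -3+1 = -2, M = -2  ✓
triangle: |j₁−j₂| = 1 ≤ J = 2 ≤ j₁+j₂ = 5  ✓
exchange: j₁≠j₂ or m₁≠m₂ — the exchange symmetry imposes no constraint here
value check: CG = −√(5/14) = -0.597614 ≠ 0

nonzero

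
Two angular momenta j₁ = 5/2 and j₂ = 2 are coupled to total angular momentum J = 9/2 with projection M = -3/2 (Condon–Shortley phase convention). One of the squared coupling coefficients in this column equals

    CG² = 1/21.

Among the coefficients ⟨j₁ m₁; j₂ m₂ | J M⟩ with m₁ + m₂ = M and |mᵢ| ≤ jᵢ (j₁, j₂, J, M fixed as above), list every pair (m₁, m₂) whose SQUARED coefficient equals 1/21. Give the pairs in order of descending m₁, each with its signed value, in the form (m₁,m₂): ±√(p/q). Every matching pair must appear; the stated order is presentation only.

(-5/2,1): +√(1/21)

Admissible pairs with m₁+m₂ = M = -3/2: (-5/2,1), (-3/2,0), (-1/2,-1), (1/2,-2)
  (m₁,m₂)=(1/2,-2): CG² = 5/42, CG = +√(5/42)
  (m₁,m₂)=(-1/2,-1): CG² = 10/21, CG = +√(10/21)
  (m₁,m₂)=(-3/2,0): CG² = 5/14, CG = +√(5/14)
  (m₁,m₂)=(-5/2,1): CG² = 1/21, CG = +√(1/21)   ← matches the target
Pairs with CG² = 1/21: (-5/2,1): +√(1/21)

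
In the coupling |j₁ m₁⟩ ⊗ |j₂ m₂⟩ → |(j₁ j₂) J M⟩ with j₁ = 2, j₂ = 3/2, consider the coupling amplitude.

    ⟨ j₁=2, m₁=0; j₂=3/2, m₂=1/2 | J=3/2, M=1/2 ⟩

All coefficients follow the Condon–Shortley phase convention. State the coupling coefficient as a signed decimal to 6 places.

√[4·2!2!1!/6! · 2!2!2!1!2!1!] = √(16/45)
  +(−1)^1/∏(1,1,1,1,1,0)! = -1  (running -1)
  +(−1)^2/∏(2,0,0,0,2,1)! = 1/4  (running -3/4)
⟨..|..⟩ = √(16/45)·(-3/4) = -0.447214

-0.447214  (= −√(1/5))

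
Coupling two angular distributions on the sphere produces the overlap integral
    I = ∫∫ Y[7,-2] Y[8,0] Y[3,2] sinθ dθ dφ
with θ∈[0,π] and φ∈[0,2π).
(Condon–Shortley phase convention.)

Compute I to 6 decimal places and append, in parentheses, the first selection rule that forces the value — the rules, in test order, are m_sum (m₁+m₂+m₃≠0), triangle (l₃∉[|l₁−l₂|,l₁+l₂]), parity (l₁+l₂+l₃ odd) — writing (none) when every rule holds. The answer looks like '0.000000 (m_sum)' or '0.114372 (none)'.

m-sum 0 ✓  L=18 even ✓  1≤3≤15 ✓
Π(2lᵢ+1) = 15×17×7 = 1785
triangle coeff Δ(7,8,3) = 1/5290740
Σ_t [5,7]: t=5:−1/7257600 t=6:+1/2073600 t=7:−1/7257600 = 1/4838400
(3j)²=252/20995 [(7 8 3; 0 0 0)], sign=-1
Σ_t [7,8]: t=7:−1/7257600 t=8:+1/23224320 = -11/116121600
(3j)²=121/8398 [(7 8 3; -2 0 2)], sign=+1
⇒ 4πI² = 320166/1037153
I = (-1)√(320166/1037153/(4π)) = -0.15673329
No selection rule forces the value: the integral is nonzero (none).

-0.156733 (none)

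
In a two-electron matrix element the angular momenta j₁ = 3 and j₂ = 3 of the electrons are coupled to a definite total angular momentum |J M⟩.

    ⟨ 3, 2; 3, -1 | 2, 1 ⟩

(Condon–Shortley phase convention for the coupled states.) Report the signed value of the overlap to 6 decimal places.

−√(5/28) = -0.422577

√[5·4!2!2!/9! · 5!1!2!4!3!1!] = √(320/7)
  +(−1)^0/∏(0,4,1,2,1,0)! = 1/48  (running 1/48)
  +(−1)^1/∏(1,3,0,1,2,1)! = -1/12  (running -1/16)
⟨..|..⟩ = √(320/7)·(-1/16) = -0.422577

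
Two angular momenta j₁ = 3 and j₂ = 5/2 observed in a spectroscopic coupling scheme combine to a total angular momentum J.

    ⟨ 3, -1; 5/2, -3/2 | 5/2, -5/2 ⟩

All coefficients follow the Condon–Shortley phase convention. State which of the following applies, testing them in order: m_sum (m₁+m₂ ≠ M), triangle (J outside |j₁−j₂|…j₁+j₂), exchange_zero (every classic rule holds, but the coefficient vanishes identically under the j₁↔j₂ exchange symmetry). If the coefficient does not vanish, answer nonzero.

m-sum: m₁+m₂ = -1+(-3/2) = -5/2, M = -5/2  ✓
triangle: |j₁−j₂| = 1/2 ≤ J = 5/2 ≤ j₁+j₂ = 11/2  ✓
exchange: j₁≠j₂ or m₁≠m₂ — the exchange symmetry imposes no constraint here
value check: CG = −√(2/7) = -0.534522 ≠ 0

nonzero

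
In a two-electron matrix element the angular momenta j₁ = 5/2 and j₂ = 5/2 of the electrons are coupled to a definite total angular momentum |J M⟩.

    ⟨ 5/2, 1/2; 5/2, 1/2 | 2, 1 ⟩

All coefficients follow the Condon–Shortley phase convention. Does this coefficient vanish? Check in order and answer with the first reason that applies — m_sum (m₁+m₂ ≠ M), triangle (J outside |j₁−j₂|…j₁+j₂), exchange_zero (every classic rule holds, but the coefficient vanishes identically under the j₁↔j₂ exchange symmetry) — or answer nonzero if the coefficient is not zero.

m-sum: m₁+m₂ = 1/2+1/2 = 1, M = 1  ✓
triangle: |j₁−j₂| = 0 ≤ J = 2 ≤ j₁+j₂ = 5  ✓
exchange: j₁=j₂ and m₁=m₂, and (−1)^(j₁+j₂−J) = (−1)^3 = −1 forces ⟨j₁m₁;j₂m₂|JM⟩ = −⟨j₂m₂;j₁m₁|JM⟩ = −⟨j₁m₁;j₂m₂|JM⟩ ⇒ the coefficient vanishes identically
Racah sum check: Σ_k collapses to 0 ⇒ CG = 0

exchange_zero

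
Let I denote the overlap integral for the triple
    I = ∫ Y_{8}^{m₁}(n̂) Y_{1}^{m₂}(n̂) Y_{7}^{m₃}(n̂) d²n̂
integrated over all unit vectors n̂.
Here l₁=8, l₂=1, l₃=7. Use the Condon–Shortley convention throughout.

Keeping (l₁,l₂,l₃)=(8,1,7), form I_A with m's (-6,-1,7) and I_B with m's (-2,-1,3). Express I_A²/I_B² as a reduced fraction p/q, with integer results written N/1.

1/15

Same 8,1,7: normalisation and zero-m 3j drop out of the ratio.
A: Δ: 2! 14! 0! / 17! → 1/2040; sum: t=0:+1/174356582400 = 1/174356582400; 3j²(8 1 7; -6 -1 7) = Δ·Π!·Σ² = 1/2040  (sign +1)
B: Δ: 2! 14! 0! / 17! → 1/2040; sum: t=0:+1/174182400 = 1/174182400; 3j²(8 1 7; -2 -1 3) = Δ·Π!·Σ² = 1/136  (sign +1)
I_A²/I_B² = (1/2040)/(1/136) = 1/15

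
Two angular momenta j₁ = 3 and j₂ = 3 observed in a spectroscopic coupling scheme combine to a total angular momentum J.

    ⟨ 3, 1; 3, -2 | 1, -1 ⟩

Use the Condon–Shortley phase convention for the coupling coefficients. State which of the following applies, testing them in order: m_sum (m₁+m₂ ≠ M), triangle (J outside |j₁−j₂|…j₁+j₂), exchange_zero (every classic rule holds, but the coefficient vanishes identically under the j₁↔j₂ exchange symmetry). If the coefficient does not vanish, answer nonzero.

nonzero

m-sum: m₁+m₂ = 1+(-2) = -1, M = -1  ✓
triangle: |j₁−j₂| = 0 ≤ J = 1 ≤ j₁+j₂ = 6  ✓
exchange: j₁≠j₂ or m₁≠m₂ — the exchange symmetry imposes no constraint here
value check: CG = −√(5/28) = -0.422577 ≠ 0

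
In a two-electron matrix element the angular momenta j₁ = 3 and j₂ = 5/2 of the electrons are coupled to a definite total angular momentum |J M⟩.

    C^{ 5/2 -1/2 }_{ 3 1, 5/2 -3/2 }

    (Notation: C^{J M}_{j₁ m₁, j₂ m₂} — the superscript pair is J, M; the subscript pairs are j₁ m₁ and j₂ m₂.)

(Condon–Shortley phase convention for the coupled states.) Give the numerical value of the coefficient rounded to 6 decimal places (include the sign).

-0.169031

√[6·3!3!2!/9! · 4!2!1!4!2!3!] = √(576/35)
  +(−1)^0/∏(0,3,2,1,1,1)! = 1/12  (running 1/12)
  +(−1)^1/∏(1,2,1,0,2,2)! = -1/8  (running -1/24)
⟨..|..⟩ = √(576/35)·(-1/24) = -0.169031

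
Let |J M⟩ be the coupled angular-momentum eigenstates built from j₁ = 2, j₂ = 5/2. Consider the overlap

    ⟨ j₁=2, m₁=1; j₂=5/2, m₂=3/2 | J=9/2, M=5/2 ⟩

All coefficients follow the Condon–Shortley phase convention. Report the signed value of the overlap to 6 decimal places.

+√(5/9) ≈ +0.745356

j₁+j₂−J=0  J+j₁−j₂=4  J−j₁+j₂=5  j₁+j₂+J+1=10
(j₁±m₁, j₂±m₂, J±M) = (3,1,4,1,7,2)
P² = 11520
sum k=0..0:
  [0] +1/144 = 1/144
S = 1/144
C² = P²·S² = 5/9 ; C = +0.745356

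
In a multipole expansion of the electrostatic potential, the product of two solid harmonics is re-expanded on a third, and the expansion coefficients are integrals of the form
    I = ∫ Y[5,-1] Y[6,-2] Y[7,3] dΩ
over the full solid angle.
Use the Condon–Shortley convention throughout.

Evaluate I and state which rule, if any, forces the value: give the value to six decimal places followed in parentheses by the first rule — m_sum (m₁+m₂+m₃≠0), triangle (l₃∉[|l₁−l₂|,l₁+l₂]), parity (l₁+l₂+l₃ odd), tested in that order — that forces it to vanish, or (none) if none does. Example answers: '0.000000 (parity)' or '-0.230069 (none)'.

-0.101415 (none)

m-sum 0 ✓  L=18 even ✓  1≤7≤11 ✓
Π(2lᵢ+1) = 11×13×15 = 2145
triangle coeff Δ(5,6,7) = 1/174594420
Σ_t [0,4]: t=0:+1/4147200 t=1:−1/207360 t=2:+1/82944 t=3:−1/207360 t=4:+1/4147200 = 1/345600
(3j)²=420/46189 [(5 6 7; 0 0 0)], sign=-1
Σ_t [0,4]: t=0:+1/9953280 t=1:−1/518400 t=2:+1/276480 t=3:−1/1088640 t=4:+1/46448640 = 23/25804800
(3j)²=42849/6466460 [(5 6 7; -1 -2 3)], sign=+1
⇒ 4πI² = 1928205/14919047
I = (-1)√(1928205/14919047/(4π)) = -0.10141475
No selection rule forces the value: the integral is nonzero (none).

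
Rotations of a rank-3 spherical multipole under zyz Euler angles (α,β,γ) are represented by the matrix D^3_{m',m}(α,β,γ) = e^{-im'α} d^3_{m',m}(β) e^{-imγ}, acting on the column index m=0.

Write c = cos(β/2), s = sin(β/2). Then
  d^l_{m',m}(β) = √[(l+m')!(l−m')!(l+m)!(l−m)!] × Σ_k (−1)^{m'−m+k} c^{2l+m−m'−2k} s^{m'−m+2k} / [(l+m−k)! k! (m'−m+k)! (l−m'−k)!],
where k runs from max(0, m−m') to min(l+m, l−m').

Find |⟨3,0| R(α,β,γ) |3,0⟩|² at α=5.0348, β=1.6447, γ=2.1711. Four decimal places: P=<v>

Split into d^3_{0,0}(β=1.6447) × two z-phases.
Half-angle: c=0.680501, s=0.732747. N=√(6·6·6·6)=36.000000
The bounds max(0,m−m')=0 and min(l+m,l−m')=3 give 4 terms
  k=0: (−1)^0·36.0000/(36)·0.6805^6·0.7327^0 = +0.099305
  k=1: (−1)^1·36.0000/(4)·0.6805^4·0.7327^2 = -1.036254
  k=2: (−1)^2·36.0000/(4)·0.6805^2·0.7327^4 = +1.201480
  k=3: (−1)^3·36.0000/(36)·0.6805^0·0.7327^6 = -0.154783
d^3_{0,0}(1.6447) = +0.099305 -1.036254 +1.201480 -0.154783 = +0.109748
|D^3_{0,0}|² = |d^3_{0,0}(β)|² = (+0.109748)² = 0.012045 (the z-rotation phases have unit modulus)

P=0.0120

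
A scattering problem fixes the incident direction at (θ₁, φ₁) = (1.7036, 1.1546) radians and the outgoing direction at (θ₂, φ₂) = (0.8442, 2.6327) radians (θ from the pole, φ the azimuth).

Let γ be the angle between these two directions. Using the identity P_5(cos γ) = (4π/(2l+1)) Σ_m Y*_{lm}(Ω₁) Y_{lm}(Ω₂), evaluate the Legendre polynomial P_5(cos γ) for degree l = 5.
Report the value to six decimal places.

Expand P_5 via completeness: Σ_{m} conj(Y_{5,m}) at Ω₁ times Y_{5,m} at Ω₂ —
  term(m=-5) = +0.021495-0.043007i   from Y*(Ω₁)=+0.387506-0.216849i, Y(Ω₂)=+0.089537-0.060879i
  term(m=-4) = -0.053208-0.020685i   from Y*(Ω₁)=+0.017605+0.186762i, Y(Ω₂)=-0.136403+0.272038i
  term(m=-3) = +0.033439-0.117130i   from Y*(Ω₁)=+0.269124+0.089845i, Y(Ω₂)=-0.018935-0.428905i
  term(m=-2) = -0.041839-0.007847i   from Y*(Ω₁)=-0.140598+0.154475i, Y(Ω₂)=+0.107044+0.173419i
  term(m=-1) = -0.005826+0.062675i   from Y*(Ω₁)=+0.097669+0.220961i, Y(Ω₂)=+0.227535+0.126943i
  term(m=+0) = +0.060111+0.000000i   from Y*(Ω₁)=-0.213581-0.000000i, Y(Ω₂)=-0.281445+0.000000i
  term(m=+1) = -0.005826-0.062675i   from Y*(Ω₁)=-0.097669+0.220961i, Y(Ω₂)=-0.227535+0.126943i
  term(m=+2) = -0.041839+0.007847i   from Y*(Ω₁)=-0.140598-0.154475i, Y(Ω₂)=+0.107044-0.173419i
  term(m=+3) = +0.033439+0.117130i   from Y*(Ω₁)=-0.269124+0.089845i, Y(Ω₂)=+0.018935-0.428905i
  term(m=+4) = -0.053208+0.020685i   from Y*(Ω₁)=+0.017605-0.186762i, Y(Ω₂)=-0.136403-0.272038i
  term(m=+5) = +0.021495+0.043007i   from Y*(Ω₁)=-0.387506-0.216849i, Y(Ω₂)=-0.089537-0.060879i
Σ over m = -0.031768-0.000000i; ×(4π/11) → -0.036292-0.000000i. Real part: -0.036292

-0.036292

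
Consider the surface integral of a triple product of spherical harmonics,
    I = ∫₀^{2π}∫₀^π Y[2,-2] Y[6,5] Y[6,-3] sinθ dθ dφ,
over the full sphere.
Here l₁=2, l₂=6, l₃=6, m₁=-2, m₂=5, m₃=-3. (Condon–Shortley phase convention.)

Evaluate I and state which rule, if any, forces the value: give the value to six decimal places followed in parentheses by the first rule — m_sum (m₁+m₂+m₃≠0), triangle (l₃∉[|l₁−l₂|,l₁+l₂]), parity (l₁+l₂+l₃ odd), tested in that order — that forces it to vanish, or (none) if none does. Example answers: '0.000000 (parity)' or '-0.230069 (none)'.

Checks pass: Σm=0; 14 even; l₃=6∈[4,8].
(2·2+1)(2·6+1)(2·6+1) = 845
Δ: 2! 2! 10! / 15! → 1/90090
sum: t=0:+1/69120 t=1:−1/14400 t=2:+1/69120 = -7/172800
3j²(2 6 6; 0 0 0) = Δ·Π!·Σ² = 14/715  (sign -1)
sum: t=2:+1/1451520 = 1/1451520
3j²(2 6 6; -2 5 -3) = Δ·Π!·Σ² = 1/91  (sign -1)
combine: 4πI² = 845·14/715·1/91 = 2/11
take √, sign +1: I = 0.12028562
No selection rule forces the value: the integral is nonzero (none).

0.120286 (none)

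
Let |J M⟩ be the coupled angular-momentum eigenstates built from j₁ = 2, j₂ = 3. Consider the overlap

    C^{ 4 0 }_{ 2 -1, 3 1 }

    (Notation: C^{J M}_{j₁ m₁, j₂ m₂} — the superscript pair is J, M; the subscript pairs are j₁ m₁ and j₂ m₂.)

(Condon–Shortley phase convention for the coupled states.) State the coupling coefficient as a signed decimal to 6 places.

triangle: 1!×3!×5!/10! = 720/3628800
(j±m)!: 1!×3!×4!×2!×4!×4! = 165888
prefactor² = (2J+1)×Δ×N² = 10368/35
  k=0: +1/(0!×1!×3!×4!×0!×1!) = 1/144
  k=1: −1/(1!×0!×2!×3!×1!×2!) = -1/24
Σ = -5/144  ⇒  CG² = 10368/35×(-5/144)² = 5/14
CG = −√(5/14) = -0.597614

-0.597614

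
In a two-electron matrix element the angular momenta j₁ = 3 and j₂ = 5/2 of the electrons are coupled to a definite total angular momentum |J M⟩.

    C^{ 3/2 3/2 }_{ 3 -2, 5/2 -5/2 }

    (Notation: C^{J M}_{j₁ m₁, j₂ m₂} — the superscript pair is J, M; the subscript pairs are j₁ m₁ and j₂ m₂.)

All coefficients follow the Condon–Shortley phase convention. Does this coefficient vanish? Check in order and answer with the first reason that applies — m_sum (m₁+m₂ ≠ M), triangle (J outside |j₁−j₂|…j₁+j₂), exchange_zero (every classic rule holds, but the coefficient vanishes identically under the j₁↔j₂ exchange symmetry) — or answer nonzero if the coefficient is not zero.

m-sum: m₁+m₂ = -2+(-5/2) = -9/2, M = 3/2  ✗ ⇒ coefficient is 0

m_sum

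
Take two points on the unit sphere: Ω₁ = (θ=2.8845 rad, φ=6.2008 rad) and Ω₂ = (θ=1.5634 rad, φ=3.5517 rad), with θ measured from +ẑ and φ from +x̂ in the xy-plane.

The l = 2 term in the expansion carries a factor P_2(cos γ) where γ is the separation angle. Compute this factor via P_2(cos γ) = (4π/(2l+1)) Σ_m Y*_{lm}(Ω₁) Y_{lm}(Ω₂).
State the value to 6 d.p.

-0.419821

Expand P_2 via completeness: Σ_{m} conj(Y_{2,m}) at Ω₁ times Y_{2,m} at Ω₂ —
  m=-2: (0.024636, -0.004096) × (0.263449, -0.282464) = (0.005333, -0.008038)  (running Σ = (0.005333, -0.008038))
  m=-1: (-0.189335, 0.015634) × (-0.005240, 0.002278) = (0.000957, -0.000513)  (running Σ = (0.006290, -0.008551))
  m=0: (0.569610, -0.000000) × (-0.315340, 0.000000) = (-0.179621, 0.000000)  (running Σ = (-0.173331, -0.008551))
  m=1: (0.189335, 0.015634) × (0.005240, 0.002278) = (0.000957, 0.000513)  (running Σ = (-0.172375, -0.008038))
  m=2: (0.024636, 0.004096) × (0.263449, 0.282464) = (0.005333, 0.008038)  (running Σ = (-0.167041, 0.000000))
Total Σ_m = (-0.167041, 0.000000). Multiply by 2.513274: (-0.419821, 0.000000). P_2(cos γ) = -0.419821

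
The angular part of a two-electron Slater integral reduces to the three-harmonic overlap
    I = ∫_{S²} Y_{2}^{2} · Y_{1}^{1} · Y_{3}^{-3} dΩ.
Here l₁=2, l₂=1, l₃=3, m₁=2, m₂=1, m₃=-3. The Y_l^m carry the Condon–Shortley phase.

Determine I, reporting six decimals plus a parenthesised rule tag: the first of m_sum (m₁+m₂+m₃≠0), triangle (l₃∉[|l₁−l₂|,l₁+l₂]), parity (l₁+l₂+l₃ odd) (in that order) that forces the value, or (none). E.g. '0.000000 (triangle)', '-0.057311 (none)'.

Checks pass: Σm=0; 6 even; l₃=3∈[1,3].
(2·2+1)(2·1+1)(2·3+1) = 105
Δ: 0! 4! 2! / 7! → 1/105
sum: t=0:+1/4 = 1/4
3j²(2 1 3; 0 0 0) = Δ·Π!·Σ² = 3/35  (sign -1)
sum: t=0:+1/48 = 1/48
3j²(2 1 3; 2 1 -3) = Δ·Π!·Σ² = 1/7  (sign +1)
combine: 4πI² = 105·3/35·1/7 = 9/7
take √, sign -1: I = -0.31986543
No selection rule forces the value: the integral is nonzero (none).

-0.319865 (none)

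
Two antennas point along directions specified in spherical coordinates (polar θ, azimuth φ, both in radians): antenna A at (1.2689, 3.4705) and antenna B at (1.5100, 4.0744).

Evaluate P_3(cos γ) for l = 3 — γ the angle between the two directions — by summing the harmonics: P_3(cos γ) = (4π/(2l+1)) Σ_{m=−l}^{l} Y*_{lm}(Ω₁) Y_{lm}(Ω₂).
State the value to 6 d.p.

0.088335

Addition theorem: P_3(cos γ) = (4π/7) Σ_m Y*_{lm}(Ω₁) Y_{lm}(Ω₂), m = −3…3:
  [-3]  conj(Y_{3,-3})(Ω₁) = (-0.200244, -0.302938) ; Y_{3,-3}(Ω₂) = (0.390723, 0.139609) ; Δ = (-0.035947, -0.146321)
  [-2]  conj(Y_{3,-2})(Ω₁) = (0.219202, 0.169358) ; Y_{3,-2}(Ω₂) = (-0.017976, -0.059196) ; Δ = (0.006085, -0.016020)
  [-1]  conj(Y_{3,-1})(Ω₁) = (0.162941, 0.055612) ; Y_{3,-1}(Ω₂) = (0.188578, -0.254346) ; Δ = (0.044872, -0.030956)
  [+0]  conj(Y_{3,0})(Ω₁) = (-0.283825, -0.000000) ; Y_{3,0}(Ω₂) = (-0.067603, 0.000000) ; Δ = (0.019187, 0.000000)
  [+1]  conj(Y_{3,1})(Ω₁) = (-0.162941, 0.055612) ; Y_{3,1}(Ω₂) = (-0.188578, -0.254346) ; Δ = (0.044872, 0.030956)
  [+2]  conj(Y_{3,2})(Ω₁) = (0.219202, -0.169358) ; Y_{3,2}(Ω₂) = (-0.017976, 0.059196) ; Δ = (0.006085, 0.016020)
  [+3]  conj(Y_{3,3})(Ω₁) = (0.200244, -0.302938) ; Y_{3,3}(Ω₂) = (-0.390723, 0.139609) ; Δ = (-0.035947, 0.146321)
Σ over m = (0.049206, 0.000000); ×(4π/7) → (0.088335, 0.000000). Real part: 0.088335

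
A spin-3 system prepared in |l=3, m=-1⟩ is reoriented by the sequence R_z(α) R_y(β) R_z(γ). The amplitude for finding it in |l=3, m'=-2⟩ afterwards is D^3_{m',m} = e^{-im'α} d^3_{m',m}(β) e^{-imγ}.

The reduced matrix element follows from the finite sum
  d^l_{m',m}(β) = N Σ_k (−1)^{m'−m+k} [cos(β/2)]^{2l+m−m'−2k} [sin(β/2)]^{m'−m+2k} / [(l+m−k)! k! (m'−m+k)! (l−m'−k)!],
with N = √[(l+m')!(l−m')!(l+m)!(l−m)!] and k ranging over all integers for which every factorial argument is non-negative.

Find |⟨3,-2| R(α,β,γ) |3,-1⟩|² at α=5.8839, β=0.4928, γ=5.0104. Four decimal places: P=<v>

P=0.3340

Split into d^3_{-2,-1}(β=0.4928) × two z-phases.
c=cos(0.492800/2)=0.969797, s=sin(0.492800/2)=0.243914; N=√[1·120·2·24]=75.894664
The bounds max(0,m−m')=1 and min(l+m,l−m')=2 give 2 terms
  k=1: (−1)^0·75.8947/(24)·0.9698^5·0.2439^1 = +0.661669
  k=2: (−1)^1·75.8947/(12)·0.9698^3·0.2439^3 = -0.083711
d^3_{-2,-1}(0.4928) = +0.661669 -0.083711 = +0.577958
|D^3_{-2,-1}|² = |d^3_{-2,-1}(β)|² = (+0.577958)² = 0.334035 (the z-rotation phases have unit modulus)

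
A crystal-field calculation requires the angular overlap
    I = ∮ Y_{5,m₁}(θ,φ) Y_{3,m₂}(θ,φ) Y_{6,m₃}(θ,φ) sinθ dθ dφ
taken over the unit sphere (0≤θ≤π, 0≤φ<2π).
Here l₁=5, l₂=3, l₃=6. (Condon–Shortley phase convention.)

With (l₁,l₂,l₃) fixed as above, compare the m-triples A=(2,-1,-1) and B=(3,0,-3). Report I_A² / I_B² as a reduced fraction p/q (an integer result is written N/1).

5/1

l's match ⇒ only the (l;m) 3-j factors differ between A and B.
A: triangle coeff Δ(5,3,6) = 1/675675; Σ_t [0,2]: t=0:+1/5760 t=1:−1/8640 t=2:+1/241920 = 1/16128; (3j)²=5/1001 [(5 3 6; 2 -1 -1)], sign=-1
B: triangle coeff Δ(5,3,6) = 1/675675; Σ_t [0,2]: t=0:+1/17280 t=1:−1/20160 t=2:+1/483840 = 1/96768; (3j)²=1/1001 [(5 3 6; 3 0 -3)], sign=-1
I_A²/I_B² = (5/1001)/(1/1001) = 5/1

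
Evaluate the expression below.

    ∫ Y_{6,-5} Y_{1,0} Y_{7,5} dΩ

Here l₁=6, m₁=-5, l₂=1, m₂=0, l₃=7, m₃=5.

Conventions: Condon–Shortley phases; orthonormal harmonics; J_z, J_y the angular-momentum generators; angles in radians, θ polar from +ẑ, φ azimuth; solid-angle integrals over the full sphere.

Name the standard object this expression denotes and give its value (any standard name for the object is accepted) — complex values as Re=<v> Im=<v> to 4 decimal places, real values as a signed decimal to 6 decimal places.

This is a Gaunt coefficient — the integral of a triple product of spherical harmonics over the sphere.
Checks pass: Σm=0; 14 even; l₃=7∈[5,7].
(2·6+1)(2·1+1)(2·7+1) = 585
Δ: 0! 12! 2! / 15! → 1/1365
sum: t=0:+1/518400 = 1/518400
3j²(6 1 7; 0 0 0) = Δ·Π!·Σ² = 7/195  (sign -1)
sum: t=0:+1/39916800 = 1/39916800
3j²(6 1 7; -5 0 5) = Δ·Π!·Σ² = 8/455  (sign +1)
combine: 4πI² = 585·7/195·8/455 = 24/65
take √, sign -1: I = -0.17141310

Gaunt coefficient, -0.171413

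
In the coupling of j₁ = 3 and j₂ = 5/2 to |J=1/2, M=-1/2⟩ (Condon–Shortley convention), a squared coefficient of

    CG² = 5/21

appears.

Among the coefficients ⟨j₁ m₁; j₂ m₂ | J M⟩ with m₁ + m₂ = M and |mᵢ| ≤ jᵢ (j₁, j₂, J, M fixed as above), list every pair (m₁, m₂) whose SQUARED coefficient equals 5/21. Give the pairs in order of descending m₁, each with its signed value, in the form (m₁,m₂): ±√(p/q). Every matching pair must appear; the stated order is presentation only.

Admissible pairs with m₁+m₂ = M = -1/2: (-3,5/2), (-2,3/2), (-1,1/2), (0,-1/2), (1,-3/2), (2,-5/2)
  (m₁,m₂)=(2,-5/2): CG² = 1/21, CG = +√(1/21)
  (m₁,m₂)=(1,-3/2): CG² = 2/21, CG = −√(2/21)
  (m₁,m₂)=(0,-1/2): CG² = 1/7, CG = +√(1/7)
  (m₁,m₂)=(-1,1/2): CG² = 4/21, CG = −√(4/21)
  (m₁,m₂)=(-2,3/2): CG² = 5/21, CG = +√(5/21)   ← matches the target
  (m₁,m₂)=(-3,5/2): CG² = 2/7, CG = −√(2/7)
Pairs with CG² = 5/21: (-2,3/2): +√(5/21)

(-2,3/2): +√(5/21)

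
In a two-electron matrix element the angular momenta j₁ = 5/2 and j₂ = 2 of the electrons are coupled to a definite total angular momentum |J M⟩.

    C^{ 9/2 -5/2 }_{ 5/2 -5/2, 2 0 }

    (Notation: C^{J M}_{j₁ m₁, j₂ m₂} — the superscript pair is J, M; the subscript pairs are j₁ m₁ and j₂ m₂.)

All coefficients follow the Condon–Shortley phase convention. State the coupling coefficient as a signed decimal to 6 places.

j₁+j₂−J=0  J+j₁−j₂=5  J−j₁+j₂=4  j₁+j₂+J+1=10
(j₁±m₁, j₂±m₂, J±M) = (0,5,2,2,2,7)
P² = 38400
sum k=0..0:
  [0] +1/480 = 1/480
S = 1/480
C² = P²·S² = 1/6 ; C = +0.408248

+0.408248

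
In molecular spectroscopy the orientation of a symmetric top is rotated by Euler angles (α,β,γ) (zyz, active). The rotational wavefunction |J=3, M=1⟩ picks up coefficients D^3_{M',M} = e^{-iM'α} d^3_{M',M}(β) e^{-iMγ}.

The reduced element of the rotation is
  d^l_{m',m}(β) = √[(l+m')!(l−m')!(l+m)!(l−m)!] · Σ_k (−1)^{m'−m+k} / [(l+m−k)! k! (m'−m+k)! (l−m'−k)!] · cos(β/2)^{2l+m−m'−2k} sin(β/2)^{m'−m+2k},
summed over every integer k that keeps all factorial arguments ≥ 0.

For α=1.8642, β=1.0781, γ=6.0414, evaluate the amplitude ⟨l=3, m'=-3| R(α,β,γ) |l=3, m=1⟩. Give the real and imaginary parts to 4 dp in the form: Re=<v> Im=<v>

Re=0.1784 Im=-0.0859

D^3_{-3,1}(1.8642,1.0781,6.0414) = e^{-i·-3·1.8642}·d^3_{-3,1}(1.0781)·e^{-i·1·6.0414}. Compute d first:
With c≡cos(β/2)=0.858197 and s≡sin(β/2)=0.513321, N=[1·720·24·2]^{1/2}=185.903201
k: max(0,(1)−(-3))=4 … min(3+(1),3−(-3))=4
  k=4: (−1)^0·185.9032/(48)·0.8582^2·0.5133^4 = +0.198050
d^3_{-3,1}(1.0781) = +0.198050
D = (+0.770873-0.636988i)·(+0.198050)·(+0.970912+0.239436i) = +0.178437-0.085931i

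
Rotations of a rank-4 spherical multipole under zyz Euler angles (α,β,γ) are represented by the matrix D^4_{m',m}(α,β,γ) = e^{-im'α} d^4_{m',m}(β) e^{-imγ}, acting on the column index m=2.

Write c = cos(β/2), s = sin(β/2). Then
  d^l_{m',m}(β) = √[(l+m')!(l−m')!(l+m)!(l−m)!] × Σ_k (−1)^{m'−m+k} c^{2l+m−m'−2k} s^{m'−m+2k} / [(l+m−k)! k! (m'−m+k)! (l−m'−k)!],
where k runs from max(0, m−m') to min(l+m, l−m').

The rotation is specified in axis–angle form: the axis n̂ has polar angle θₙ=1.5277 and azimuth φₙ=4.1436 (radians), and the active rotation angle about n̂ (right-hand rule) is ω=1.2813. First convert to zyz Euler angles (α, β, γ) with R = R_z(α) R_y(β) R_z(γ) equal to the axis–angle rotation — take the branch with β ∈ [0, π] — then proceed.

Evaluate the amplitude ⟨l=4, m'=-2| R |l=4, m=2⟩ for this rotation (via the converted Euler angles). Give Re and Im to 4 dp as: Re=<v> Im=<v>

Re=-0.2951 Im=-0.3472

Axis–angle → zyz. n̂ = (sinθₙcosφₙ, sinθₙsinφₙ, cosθₙ) = (-0.538112, -0.841772, +0.043083), ω = 1.2813.
R = I cosω + sinω [n̂]ₓ + (1−cosω) n̂n̂ᵀ gives
  R = [+0.492372, +0.282369, -0.823309; +0.364949, +0.791771, +0.489807; +0.790178, -0.541633, +0.286796]
β = atan2(√(R₁₃²+R₂₃²), R₃₃) = 1.279916; α = atan2(R₂₃, R₁₃) mod 2π = 2.604913; γ = atan2(R₃₂, −R₃₁) mod 2π = 3.742491
Split into d^4_{-2,2}(β=1.2799) × two z-phases.
Half-angle: c=0.802121, s=0.597162. N=√(2·720·720·2)=1440.000000
The bounds max(0,m−m')=4 and min(l+m,l−m')=6 give 3 terms
  k=4: (−1)^0·1440.0000/(96)·0.8021^4·0.5972^4 = +0.789620
  k=5: (−1)^1·1440.0000/(120)·0.8021^2·0.5972^6 = -0.350116
  k=6: (−1)^2·1440.0000/(1440)·0.8021^0·0.5972^8 = +0.016171
d^4_{-2,2}(1.2799) = +0.789620 -0.350116 +0.016171 = +0.455675
D = (+0.477175-0.878808i)·(+0.455675)·(+0.360682-0.932689i) = -0.295070-0.347236i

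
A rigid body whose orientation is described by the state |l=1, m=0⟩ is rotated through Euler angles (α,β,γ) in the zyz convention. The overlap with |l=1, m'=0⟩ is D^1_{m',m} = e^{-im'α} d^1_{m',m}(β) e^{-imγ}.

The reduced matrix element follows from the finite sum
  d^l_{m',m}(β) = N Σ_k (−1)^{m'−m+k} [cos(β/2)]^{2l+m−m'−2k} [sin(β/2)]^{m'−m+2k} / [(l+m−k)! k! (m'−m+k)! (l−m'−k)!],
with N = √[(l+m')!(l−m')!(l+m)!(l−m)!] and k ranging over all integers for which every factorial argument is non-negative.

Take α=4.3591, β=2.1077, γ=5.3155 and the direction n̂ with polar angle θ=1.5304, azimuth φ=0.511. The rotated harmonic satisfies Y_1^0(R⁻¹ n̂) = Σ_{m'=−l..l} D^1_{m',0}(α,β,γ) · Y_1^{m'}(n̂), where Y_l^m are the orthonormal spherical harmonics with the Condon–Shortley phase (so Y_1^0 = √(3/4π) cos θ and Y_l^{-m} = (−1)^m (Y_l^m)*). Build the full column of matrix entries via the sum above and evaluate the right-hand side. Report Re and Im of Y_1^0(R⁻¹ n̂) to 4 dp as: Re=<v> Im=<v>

Re=-0.3292 Im=0.0000

Need the full column D^1_{m',0} for m'=−1..1 at α=4.3591, β=2.1077, γ=5.3155.
cos(β/2)=0.494228, sin(β/2)=0.869332
d^1_{-1,0}: single k=1 term ⇒ +0.607614;  D = -0.210226-0.570088i
d^1_{0,0}: k∈[0..1] ⇒ +0.244261 -0.755739 = -0.511478;  D = -0.511478+0.000000i
d^1_{1,0}: single k=0 term ⇒ -0.607614;  D = +0.210226-0.570088i
Y_1^{m'}(θ=1.5304,φ=0.511) and Σ D·Y over m':
  (-0.2102-0.5701i)·(+0.3011-0.1688i)  (-0.5115+0.0000i)·(+0.0197+0.0000i)  (+0.2102-0.5701i)·(-0.3011-0.1688i)
Y_1^0(R⁻¹ n̂) = -0.329188+0.000000i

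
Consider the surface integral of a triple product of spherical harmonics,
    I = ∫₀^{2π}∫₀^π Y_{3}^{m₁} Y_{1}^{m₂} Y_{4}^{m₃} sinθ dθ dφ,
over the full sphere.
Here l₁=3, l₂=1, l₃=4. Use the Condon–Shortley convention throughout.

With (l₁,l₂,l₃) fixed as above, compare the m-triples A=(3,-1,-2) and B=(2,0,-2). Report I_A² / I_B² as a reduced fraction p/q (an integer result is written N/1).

Shared (l₁,l₂,l₃)=(3,1,4): N and (l;000)² cancel in I_A²/I_B².
A: Δ = 0!·6!·2!/9! = 1/252; Racah Σ t=0..0: t=0:+1/1440 = 1/1440; ⇒ 3j(3 1 4; 3 -1 -2)² = 1/252, sgn +1
B: Δ = 0!·6!·2!/9! = 1/252; Racah Σ t=0..0: t=0:+1/120 = 1/120; ⇒ 3j(3 1 4; 2 0 -2)² = 1/21, sgn +1
I_A²/I_B² = (1/252)/(1/21) = 1/12

1/12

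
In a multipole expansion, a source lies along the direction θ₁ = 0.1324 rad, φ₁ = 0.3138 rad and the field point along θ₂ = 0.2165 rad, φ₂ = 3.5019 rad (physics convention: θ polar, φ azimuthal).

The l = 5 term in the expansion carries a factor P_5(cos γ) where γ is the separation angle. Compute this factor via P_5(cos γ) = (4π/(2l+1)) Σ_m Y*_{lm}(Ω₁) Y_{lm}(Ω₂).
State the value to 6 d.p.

Term-by-term m-sum for l=5 (normalisation 4π/11 = 1.142397):
  m=-5: (0.00000 + 0.00002j) × (0.00005 + 0.00021j) = -0.00000 + 0.00000j  (running Σ = -0.00000 + 0.00000j)
  m=-4: (0.00014 + 0.00042j) × (0.00039 - 0.00303j) = 0.00000 - 0.00000j  (running Σ = 0.00000 - 0.00000j)
  m=-3: (0.00367 + 0.00505j) × (-0.01224 + 0.02295j) = -0.00016 + 0.00002j  (running Σ = -0.00016 + 0.00002j)
  m=-2: (0.04616 + 0.03348j) × (0.10684 - 0.09382j) = 0.00807 - 0.00075j  (running Σ = 0.00791 - 0.00073j)
  m=-1: (0.30237 + 0.09812j) × (-0.43476 + 0.16380j) = -0.14753 + 0.00687j  (running Σ = -0.13961 + 0.00614j)
  m=0: (0.81649 + 0.00000j) × (0.63393 + 0.00000j) = 0.51760 + 0.00000j  (running Σ = 0.37798 + 0.00614j)
  m=1: (-0.30237 + 0.09812j) × (0.43476 + 0.16380j) = -0.14753 - 0.00687j  (running Σ = 0.23046 - 0.00073j)
  m=2: (0.04616 - 0.03348j) × (0.10684 + 0.09382j) = 0.00807 + 0.00075j  (running Σ = 0.23853 + 0.00002j)
  m=3: (-0.00367 + 0.00505j) × (0.01224 + 0.02295j) = -0.00016 - 0.00002j  (running Σ = 0.23837 - 0.00000j)
  m=4: (0.00014 - 0.00042j) × (0.00039 + 0.00303j) = 0.00000 + 0.00000j  (running Σ = 0.23837 + 0.00000j)
  m=5: (-0.00000 + 0.00002j) × (-0.00005 + 0.00021j) = -0.00000 - 0.00000j  (running Σ = 0.23837 - 0.00000j)
Total Σ_m = 0.23837 - 0.00000j. Multiply by 1.142397: 0.27231 - 0.00000j. P_5(cos γ) = 0.272313

0.272313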